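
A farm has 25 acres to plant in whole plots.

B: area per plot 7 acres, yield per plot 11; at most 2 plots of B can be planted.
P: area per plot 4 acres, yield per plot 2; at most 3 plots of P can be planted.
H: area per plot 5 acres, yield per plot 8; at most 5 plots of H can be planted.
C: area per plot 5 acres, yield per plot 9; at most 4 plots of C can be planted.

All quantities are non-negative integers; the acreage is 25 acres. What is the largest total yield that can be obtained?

1×H and 4×C: area 25 ≤ 25, yield 1·8 + 4·9 = 44.
2×H and 3×C: area 25 ≤ 25, yield 2·8 + 3·9 = 43.
Best is 44.

44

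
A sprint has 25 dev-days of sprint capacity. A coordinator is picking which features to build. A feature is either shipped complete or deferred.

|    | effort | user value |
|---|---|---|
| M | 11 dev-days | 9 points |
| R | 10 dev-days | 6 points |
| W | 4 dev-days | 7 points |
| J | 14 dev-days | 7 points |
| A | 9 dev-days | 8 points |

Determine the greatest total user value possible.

Take M, W, and A: effort 11 + 4 + 9 = 24 ≤ 25, user value 9 + 7 + 8 = 24.
No other feasible combination does better.

24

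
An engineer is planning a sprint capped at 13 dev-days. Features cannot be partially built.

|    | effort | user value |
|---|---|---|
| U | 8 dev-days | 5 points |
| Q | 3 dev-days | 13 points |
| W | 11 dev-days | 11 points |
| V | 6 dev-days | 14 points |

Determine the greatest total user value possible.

Take Q and V: effort 3 + 6 = 9 ≤ 13, user value 13 + 14 = 27.
No other feasible combination does better.

27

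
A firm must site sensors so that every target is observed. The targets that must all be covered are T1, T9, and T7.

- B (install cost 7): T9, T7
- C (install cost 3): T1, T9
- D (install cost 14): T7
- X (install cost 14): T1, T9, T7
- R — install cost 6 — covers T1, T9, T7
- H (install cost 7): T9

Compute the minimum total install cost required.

6

R alone covers T1, T9, T7 — every target.
Total install cost: 6.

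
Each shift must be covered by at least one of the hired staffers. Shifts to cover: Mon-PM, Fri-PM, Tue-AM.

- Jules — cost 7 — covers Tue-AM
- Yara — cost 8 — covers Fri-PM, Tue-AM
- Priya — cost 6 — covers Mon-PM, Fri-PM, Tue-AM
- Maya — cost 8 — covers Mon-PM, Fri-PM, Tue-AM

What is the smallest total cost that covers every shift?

Priya alone covers Mon-PM, Fri-PM, Tue-AM — every shift.
Total cost: 6.
No cover costs less than 6.

6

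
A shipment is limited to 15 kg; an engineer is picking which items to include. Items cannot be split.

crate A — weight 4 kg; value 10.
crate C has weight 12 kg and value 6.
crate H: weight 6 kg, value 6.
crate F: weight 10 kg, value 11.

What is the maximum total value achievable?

21

Allowing fractional choices, the relaxed optimum would be about 22.0, but items are indivisible.
crate A + crate H: weight 4 + 6 = 10 ≤ 15, value 10 + 6 = 16.
crate A + crate F: weight 4 + 10 = 14 ≤ 15, value 10 + 11 = 21.
crate F: weight 10 ≤ 15, value 11.
Best is crate A and crate F with total value 21.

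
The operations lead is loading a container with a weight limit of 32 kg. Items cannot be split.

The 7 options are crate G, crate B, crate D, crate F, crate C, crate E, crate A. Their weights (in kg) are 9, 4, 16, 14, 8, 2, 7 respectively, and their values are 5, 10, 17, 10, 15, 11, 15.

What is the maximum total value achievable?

56

Allowing fractional choices, the relaxed optimum would be about 62.7, but items are indivisible.
crate B + crate D + crate E + crate A: weight 4 + 16 + 2 + 7 = 29 ≤ 32, value 10 + 17 + 11 + 15 = 53.
crate G + crate B + crate C + crate E + crate A: weight 9 + 4 + 8 + 2 + 7 = 30 ≤ 32, value 5 + 10 + 15 + 11 + 15 = 56.
Best is crate G, crate B, crate C, crate E, and crate A with total value 56.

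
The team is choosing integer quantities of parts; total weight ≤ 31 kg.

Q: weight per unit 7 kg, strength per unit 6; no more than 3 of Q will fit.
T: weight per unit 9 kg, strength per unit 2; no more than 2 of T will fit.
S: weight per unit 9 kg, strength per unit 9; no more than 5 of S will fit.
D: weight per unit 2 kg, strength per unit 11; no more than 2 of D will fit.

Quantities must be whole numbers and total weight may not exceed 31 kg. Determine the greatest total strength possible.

49

3×S and 2×D: weight 31 ≤ 31, strength 3·9 + 2·11 = 49.
1×Q, 2×S, and 2×D: weight 29 ≤ 31, strength 1·6 + 2·9 + 2·11 = 46.
Best is 49.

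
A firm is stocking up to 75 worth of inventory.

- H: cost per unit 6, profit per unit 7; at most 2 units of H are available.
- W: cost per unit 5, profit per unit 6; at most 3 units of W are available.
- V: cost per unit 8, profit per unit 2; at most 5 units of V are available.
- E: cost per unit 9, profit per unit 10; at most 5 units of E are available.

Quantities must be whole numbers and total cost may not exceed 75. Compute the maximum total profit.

Take 2×H, 3×W, and 5×E: cost 72 ≤ 75, profit 2·7 + 3·6 + 5·10 = 82.
W has the best ratio (6/5) and is taken to its limit of 3; remaining capacity is filled optimally with the others.

82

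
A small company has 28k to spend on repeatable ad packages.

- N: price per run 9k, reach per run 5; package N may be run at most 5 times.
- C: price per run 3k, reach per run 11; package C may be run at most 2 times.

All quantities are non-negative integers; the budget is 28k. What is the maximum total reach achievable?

32

1×N and 2×C: price 15 ≤ 28, reach 1·5 + 2·11 = 27.
2×N and 2×C: price 24 ≤ 28, reach 2·5 + 2·11 = 32.
Best is 32.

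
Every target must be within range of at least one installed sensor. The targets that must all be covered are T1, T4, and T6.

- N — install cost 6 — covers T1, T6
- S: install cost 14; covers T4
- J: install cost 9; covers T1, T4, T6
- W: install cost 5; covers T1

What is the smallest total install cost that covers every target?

9

This is a weighted set-cover instance.
The greedy cost-per-new-target heuristic would pick N and J for 15, but a cheaper cover exists.
J alone covers T1, T4, T6 — every target.
Total install cost: 9.
No cover costs less than 9.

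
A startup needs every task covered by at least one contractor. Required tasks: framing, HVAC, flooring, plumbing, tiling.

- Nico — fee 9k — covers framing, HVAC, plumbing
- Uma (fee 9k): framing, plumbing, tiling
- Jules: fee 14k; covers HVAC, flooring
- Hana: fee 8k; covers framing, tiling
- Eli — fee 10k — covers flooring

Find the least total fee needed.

This is a weighted set-cover instance.
The greedy cost-per-new-task heuristic would pick Nico, Hana, and Eli for 27, but a cheaper cover exists.
Choose Uma and Jules: together they cover framing, HVAC, flooring, plumbing, tiling — every task.
Total fee: 9 + 14 = 23.
No cover costs less than 23.

23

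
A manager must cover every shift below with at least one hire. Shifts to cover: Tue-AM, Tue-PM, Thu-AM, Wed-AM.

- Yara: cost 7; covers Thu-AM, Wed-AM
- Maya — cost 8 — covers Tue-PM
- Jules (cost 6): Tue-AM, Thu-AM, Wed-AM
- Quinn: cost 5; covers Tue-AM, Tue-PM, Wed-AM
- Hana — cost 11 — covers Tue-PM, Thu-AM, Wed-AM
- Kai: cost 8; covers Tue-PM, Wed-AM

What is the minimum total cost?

Choose Jules and Quinn: together they cover Tue-AM, Tue-PM, Thu-AM, Wed-AM — every shift.
Total cost: 6 + 5 = 11.
No cover costs less than 11.

11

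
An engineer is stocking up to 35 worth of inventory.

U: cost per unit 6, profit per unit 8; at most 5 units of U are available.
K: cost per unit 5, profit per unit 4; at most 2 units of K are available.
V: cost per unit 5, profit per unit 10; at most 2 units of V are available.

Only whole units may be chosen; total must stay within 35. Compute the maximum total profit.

V has the best ratio (10/5); taking only V gives at most 2×10 = 20 (stopped by the supply cap of 2).
Mixing does better — 4×U and 2×V: cost 34 ≤ 35, profit 4·8 + 2·10 = 52.

52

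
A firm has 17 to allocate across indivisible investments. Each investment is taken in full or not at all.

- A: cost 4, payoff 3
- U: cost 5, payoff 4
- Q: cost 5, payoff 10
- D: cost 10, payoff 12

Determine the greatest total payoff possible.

22

Take Q and D: cost 5 + 10 = 15 ≤ 17, payoff 10 + 12 = 22.
No other feasible combination does better.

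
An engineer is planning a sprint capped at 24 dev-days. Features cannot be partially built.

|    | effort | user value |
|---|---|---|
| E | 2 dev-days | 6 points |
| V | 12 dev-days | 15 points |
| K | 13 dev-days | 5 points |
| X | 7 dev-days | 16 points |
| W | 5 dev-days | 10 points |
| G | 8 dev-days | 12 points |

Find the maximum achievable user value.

Allowing fractional choices, the relaxed optimum would be about 46.5, but features are indivisible.
V + X + W: effort 12 + 7 + 5 = 24 ≤ 24, user value 15 + 16 + 10 = 41.
X + W + G: effort 7 + 5 + 8 = 20 ≤ 24, user value 16 + 10 + 12 = 38.
E + X + W + G: effort 2 + 7 + 5 + 8 = 22 ≤ 24, user value 6 + 16 + 10 + 12 = 44.
Best is E, X, W, and G with total user value 44.

44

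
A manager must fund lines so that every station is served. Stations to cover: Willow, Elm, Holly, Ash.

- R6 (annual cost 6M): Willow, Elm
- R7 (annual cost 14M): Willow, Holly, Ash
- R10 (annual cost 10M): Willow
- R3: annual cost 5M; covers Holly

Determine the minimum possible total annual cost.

20

This is a weighted set-cover instance.
Choose R6 and R7: together they cover Willow, Elm, Holly, Ash — every station.
Total annual cost: 6 + 14 = 20.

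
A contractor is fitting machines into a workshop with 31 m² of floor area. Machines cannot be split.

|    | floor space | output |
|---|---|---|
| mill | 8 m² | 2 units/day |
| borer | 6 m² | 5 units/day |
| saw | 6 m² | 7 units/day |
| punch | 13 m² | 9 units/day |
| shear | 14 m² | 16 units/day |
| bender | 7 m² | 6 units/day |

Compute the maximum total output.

29

Take saw, shear, and bender: floor space 6 + 14 + 7 = 27 ≤ 31, output 7 + 16 + 6 = 29.
No other feasible combination does better.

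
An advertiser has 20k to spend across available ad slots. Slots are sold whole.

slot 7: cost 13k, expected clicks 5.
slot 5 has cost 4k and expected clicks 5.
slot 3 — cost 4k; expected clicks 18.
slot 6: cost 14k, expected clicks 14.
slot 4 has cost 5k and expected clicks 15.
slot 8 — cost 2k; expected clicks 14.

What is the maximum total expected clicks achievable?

This is an integer program with binary decision variables.
Allowing fractional choices, the relaxed optimum would be about 57.0, but ad slots are indivisible.
slot 3 + slot 4 + slot 8: cost 4 + 5 + 2 = 11 ≤ 20, expected clicks 18 + 15 + 14 = 47.
slot 3 + slot 6 + slot 8: cost 4 + 14 + 2 = 20 ≤ 20, expected clicks 18 + 14 + 14 = 46.
slot 5 + slot 3 + slot 4 + slot 8: cost 4 + 4 + 5 + 2 = 15 ≤ 20, expected clicks 5 + 18 + 15 + 14 = 52.
Best is slot 5, slot 3, slot 4, and slot 8 with total expected clicks 52.

52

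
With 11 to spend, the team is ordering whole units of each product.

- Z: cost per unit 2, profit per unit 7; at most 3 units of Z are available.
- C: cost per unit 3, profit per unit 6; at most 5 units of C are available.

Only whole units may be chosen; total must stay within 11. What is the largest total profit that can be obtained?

This is a bounded integer knapsack.
Z has the best ratio (7/2); taking only Z gives at most 3×7 = 21 (stopped by the supply cap of 3).
Mixing does better — 3×Z and 1×C: cost 9 ≤ 11, profit 3·7 + 1·6 = 27.

27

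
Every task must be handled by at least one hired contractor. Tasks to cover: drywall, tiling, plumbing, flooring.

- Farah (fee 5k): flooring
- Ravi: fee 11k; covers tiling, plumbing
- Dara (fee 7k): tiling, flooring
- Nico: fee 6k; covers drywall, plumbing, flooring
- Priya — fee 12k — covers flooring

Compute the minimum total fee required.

13

Choose Dara and Nico: together they cover drywall, tiling, plumbing, flooring — every task.
Total fee: 7 + 6 = 13.
No cover costs less than 13.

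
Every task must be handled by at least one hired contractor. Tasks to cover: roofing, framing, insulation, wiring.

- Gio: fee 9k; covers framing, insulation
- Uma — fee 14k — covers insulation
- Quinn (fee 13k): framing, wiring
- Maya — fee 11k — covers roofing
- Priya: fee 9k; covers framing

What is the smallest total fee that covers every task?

Choose Gio, Quinn, and Maya: together they cover roofing, framing, insulation, wiring — every task.
Total fee: 9 + 13 + 11 = 33.
No cover costs less than 33.

33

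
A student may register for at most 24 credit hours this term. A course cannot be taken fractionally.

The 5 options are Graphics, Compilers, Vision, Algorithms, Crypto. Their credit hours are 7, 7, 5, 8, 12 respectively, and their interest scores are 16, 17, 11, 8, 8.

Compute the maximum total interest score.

44

Graphics + Compilers + Algorithms: credit hours 7 + 7 + 8 = 22 ≤ 24, interest score 16 + 17 + 8 = 41.
Graphics + Compilers + Vision: credit hours 7 + 7 + 5 = 19 ≤ 24, interest score 16 + 17 + 11 = 44.
Compilers + Vision + Algorithms: credit hours 7 + 5 + 8 = 20 ≤ 24, interest score 17 + 11 + 8 = 36.
Best is Graphics, Compilers, and Vision with total interest score 44.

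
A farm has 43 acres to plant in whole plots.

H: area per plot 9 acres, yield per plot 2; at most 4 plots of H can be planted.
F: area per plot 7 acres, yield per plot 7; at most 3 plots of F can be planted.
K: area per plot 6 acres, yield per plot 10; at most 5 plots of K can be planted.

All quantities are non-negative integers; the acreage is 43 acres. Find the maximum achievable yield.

K has the best ratio (10/6); taking only K gives at most 5×10 = 50 (stopped by the supply cap of 5).
Mixing does better — 1×F and 5×K: area 37 ≤ 43, yield 1·7 + 5·10 = 57.

57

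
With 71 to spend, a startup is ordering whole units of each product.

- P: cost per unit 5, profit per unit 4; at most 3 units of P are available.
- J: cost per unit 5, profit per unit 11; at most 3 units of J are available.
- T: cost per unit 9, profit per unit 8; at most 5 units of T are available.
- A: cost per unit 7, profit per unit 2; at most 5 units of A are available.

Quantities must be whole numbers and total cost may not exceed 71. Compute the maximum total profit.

81

1×P, 3×J, and 5×T: cost 65 ≤ 71, profit 1·4 + 3·11 + 5·8 = 77.
2×P, 3×J, and 5×T: cost 70 ≤ 71, profit 2·4 + 3·11 + 5·8 = 81.
Best is 81.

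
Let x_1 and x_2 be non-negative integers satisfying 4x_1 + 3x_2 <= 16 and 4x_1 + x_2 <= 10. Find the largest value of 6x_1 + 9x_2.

The continuous relaxation peaks at (0, 5.33) with value 48.00; rounding to a feasible lattice point costs some objective.
(x_1,x_2)=(0,5) is feasible, giving 45.
(x_1,x_2)=(1,4) is feasible, giving 42.
(x_1,x_2)=(0,4) is feasible, giving 36.
No feasible integer point exceeds 45.

45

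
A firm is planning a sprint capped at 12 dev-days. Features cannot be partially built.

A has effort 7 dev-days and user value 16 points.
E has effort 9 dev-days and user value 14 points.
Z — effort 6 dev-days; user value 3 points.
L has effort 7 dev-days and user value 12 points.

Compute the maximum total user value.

This is a 0-1 knapsack instance.
Take A: effort 7 ≤ 12, user value 16.
No other feasible combination does better.

16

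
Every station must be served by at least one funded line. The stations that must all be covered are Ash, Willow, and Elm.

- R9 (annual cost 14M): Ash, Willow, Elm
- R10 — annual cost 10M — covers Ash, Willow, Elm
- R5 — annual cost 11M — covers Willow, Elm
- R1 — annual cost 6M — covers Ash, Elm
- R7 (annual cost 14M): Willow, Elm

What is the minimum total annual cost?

This is an integer covering problem.
The greedy cost-per-new-station heuristic would pick R1 and R10 for 16, but a cheaper cover exists.
R10 alone covers Ash, Willow, Elm — every station.
Total annual cost: 10.
No cover costs less than 10.

10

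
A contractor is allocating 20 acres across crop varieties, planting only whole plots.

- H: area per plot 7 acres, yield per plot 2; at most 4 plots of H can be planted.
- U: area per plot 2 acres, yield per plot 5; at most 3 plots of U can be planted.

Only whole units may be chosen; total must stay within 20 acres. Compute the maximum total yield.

This is a bounded integer knapsack.
Take 2×H and 3×U: area 20 ≤ 20, yield 2·2 + 3·5 = 19.
U has the best ratio (5/2) and is taken to its limit of 3; remaining capacity is filled optimally with the others.

19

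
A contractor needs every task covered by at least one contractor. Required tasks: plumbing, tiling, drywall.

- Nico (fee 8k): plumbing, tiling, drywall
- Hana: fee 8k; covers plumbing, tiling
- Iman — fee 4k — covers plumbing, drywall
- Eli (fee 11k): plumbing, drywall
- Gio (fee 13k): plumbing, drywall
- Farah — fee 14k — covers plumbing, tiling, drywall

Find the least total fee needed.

8

The greedy cost-per-new-task heuristic would pick Iman and Nico for 12, but a cheaper cover exists.
Nico alone covers plumbing, tiling, drywall — every task.
Total fee: 8.
No cover costs less than 8.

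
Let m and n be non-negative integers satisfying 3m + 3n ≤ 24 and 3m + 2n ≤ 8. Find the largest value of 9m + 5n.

Relaxing integrality, the LP optimum is 24.00 at (m,n) = (2.67, 0), which is not an integer point.
(m,n)=(2,1): 3·2+3·1=9≤24, 3·2+2·1=8≤8, objective 23.
(m,n)=(1,2): 3·1+3·2=9≤24, 3·1+2·2=7≤8, objective 19.
(m,n)=(2,0): 3·2+3·0=6≤24, 3·2+2·0=6≤8, objective 18.
(m,n)=(1,1): 3·1+3·1=6≤24, 3·1+2·1=5≤8, objective 14.
Maximum is 23 at (m,n)=(2,1).

23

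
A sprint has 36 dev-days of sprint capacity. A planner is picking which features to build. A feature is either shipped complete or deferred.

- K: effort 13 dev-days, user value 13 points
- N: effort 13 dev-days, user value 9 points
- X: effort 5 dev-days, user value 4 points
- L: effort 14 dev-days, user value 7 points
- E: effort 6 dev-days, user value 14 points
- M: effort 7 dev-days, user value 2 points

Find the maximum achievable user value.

Allowing fractional choices, the relaxed optimum would be about 39.3, but features are indivisible.
K + L + E: effort 13 + 14 + 6 = 33 ≤ 36, user value 13 + 7 + 14 = 34.
K + N + E: effort 13 + 13 + 6 = 32 ≤ 36, user value 13 + 9 + 14 = 36.
K + X + E + M: effort 13 + 5 + 6 + 7 = 31 ≤ 36, user value 13 + 4 + 14 + 2 = 33.
Best is K, N, and E with total user value 36.

36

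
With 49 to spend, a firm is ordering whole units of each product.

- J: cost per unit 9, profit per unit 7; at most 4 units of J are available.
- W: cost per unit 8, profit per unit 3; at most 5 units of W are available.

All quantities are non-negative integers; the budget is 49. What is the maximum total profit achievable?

Take 4×J and 1×W: cost 44 ≤ 49, profit 4·7 + 1·3 = 31.
J has the best ratio (7/9) and is taken to its limit of 4; remaining capacity is filled optimally with the others.

31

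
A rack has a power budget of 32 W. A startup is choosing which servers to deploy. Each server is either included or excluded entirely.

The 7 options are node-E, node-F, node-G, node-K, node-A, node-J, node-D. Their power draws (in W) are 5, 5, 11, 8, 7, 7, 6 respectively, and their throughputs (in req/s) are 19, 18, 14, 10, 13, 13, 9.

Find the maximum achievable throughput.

73

Allowing fractional choices, the relaxed optimum would be about 74.5, but servers are indivisible.
node-E + node-F + node-K + node-A + node-D: power draw 5 + 5 + 8 + 7 + 6 = 31 ≤ 32, throughput 19 + 18 + 10 + 13 + 9 = 69.
node-E + node-F + node-K + node-A + node-J: power draw 5 + 5 + 8 + 7 + 7 = 32 ≤ 32, throughput 19 + 18 + 10 + 13 + 13 = 73.
node-E + node-F + node-A + node-J + node-D: power draw 5 + 5 + 7 + 7 + 6 = 30 ≤ 32, throughput 19 + 18 + 13 + 13 + 9 = 72.
Best is node-E, node-F, node-K, node-A, and node-J with total throughput 73.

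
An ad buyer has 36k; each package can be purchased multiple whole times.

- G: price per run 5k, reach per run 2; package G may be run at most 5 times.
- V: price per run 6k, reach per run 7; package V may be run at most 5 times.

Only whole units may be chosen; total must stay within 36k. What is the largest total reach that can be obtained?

Take 1×G and 5×V: price 35 ≤ 36, reach 1·2 + 5·7 = 37.
V has the best ratio (7/6) and is taken to its limit of 5; remaining capacity is filled optimally with the others.

37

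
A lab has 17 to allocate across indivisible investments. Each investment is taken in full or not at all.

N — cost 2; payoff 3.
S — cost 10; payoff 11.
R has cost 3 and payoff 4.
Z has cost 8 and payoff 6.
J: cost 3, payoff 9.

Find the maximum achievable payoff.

24

Allowing fractional choices, the relaxed optimum would be about 25.9, but investments are indivisible.
N + S + J: cost 2 + 10 + 3 = 15 ≤ 17, payoff 3 + 11 + 9 = 23.
S + R + J: cost 10 + 3 + 3 = 16 ≤ 17, payoff 11 + 4 + 9 = 24.
Best is S, R, and J with total payoff 24.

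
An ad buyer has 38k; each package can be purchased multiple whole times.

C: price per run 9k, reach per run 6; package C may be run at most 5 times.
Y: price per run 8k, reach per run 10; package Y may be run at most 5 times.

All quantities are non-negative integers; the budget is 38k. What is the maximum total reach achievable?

40

Take 4×Y: price 32 ≤ 38, reach 4·10 = 40.
No other integer combination yields more.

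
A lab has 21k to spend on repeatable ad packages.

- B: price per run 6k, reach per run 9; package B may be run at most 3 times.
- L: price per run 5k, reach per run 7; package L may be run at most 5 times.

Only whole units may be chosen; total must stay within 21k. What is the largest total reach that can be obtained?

30

This is a bounded integer knapsack.
Take 1×B and 3×L: price 21 ≤ 21, reach 1·9 + 3·7 = 30.
No other integer combination yields more.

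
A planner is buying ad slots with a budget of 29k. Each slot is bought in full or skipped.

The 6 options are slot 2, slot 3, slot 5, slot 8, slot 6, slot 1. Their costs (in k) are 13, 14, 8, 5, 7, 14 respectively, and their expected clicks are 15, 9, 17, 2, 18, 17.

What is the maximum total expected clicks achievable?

52

slot 5 + slot 6 + slot 1: cost 8 + 7 + 14 = 29 ≤ 29, expected clicks 17 + 18 + 17 = 52.
slot 2 + slot 5 + slot 6: cost 13 + 8 + 7 = 28 ≤ 29, expected clicks 15 + 17 + 18 = 50.
slot 3 + slot 5 + slot 6: cost 14 + 8 + 7 = 29 ≤ 29, expected clicks 9 + 17 + 18 = 44.
Best is slot 5, slot 6, and slot 1 with total expected clicks 52.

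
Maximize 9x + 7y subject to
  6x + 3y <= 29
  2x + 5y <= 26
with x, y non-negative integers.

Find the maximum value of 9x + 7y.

(x,y)=(3,3): 6·3+3·3=27≤29, 2·3+5·3=21≤26, objective 48.
(x,y)=(2,4): 6·2+3·4=24≤29, 2·2+5·4=24≤26, objective 46.
(x,y)=(3,2): 6·3+3·2=24≤29, 2·3+5·2=16≤26, objective 41.
No feasible integer point exceeds 48.

48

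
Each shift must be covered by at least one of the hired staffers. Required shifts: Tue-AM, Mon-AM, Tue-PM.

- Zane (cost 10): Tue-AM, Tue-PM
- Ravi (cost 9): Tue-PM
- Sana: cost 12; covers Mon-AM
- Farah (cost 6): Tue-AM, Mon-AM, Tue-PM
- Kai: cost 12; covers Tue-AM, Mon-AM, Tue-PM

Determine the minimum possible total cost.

6

Farah alone covers Tue-AM, Mon-AM, Tue-PM — every shift.
Total cost: 6.
No cover costs less than 6.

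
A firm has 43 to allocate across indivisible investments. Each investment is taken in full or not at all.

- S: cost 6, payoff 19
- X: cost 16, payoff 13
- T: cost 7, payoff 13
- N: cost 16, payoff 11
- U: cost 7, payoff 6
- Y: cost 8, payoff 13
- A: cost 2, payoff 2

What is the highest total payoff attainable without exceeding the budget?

60

Take S, X, T, Y, and A: cost 6 + 16 + 7 + 8 + 2 = 39 ≤ 43, payoff 19 + 13 + 13 + 13 + 2 = 60.
No other feasible combination does better.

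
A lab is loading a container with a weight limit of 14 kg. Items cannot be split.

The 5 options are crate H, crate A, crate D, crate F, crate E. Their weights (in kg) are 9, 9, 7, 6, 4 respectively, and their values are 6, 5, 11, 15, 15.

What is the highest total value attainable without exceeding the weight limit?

30

crate F + crate E: weight 6 + 4 = 10 ≤ 14, value 15 + 15 = 30.
crate D + crate E: weight 7 + 4 = 11 ≤ 14, value 11 + 15 = 26.
crate D + crate F: weight 7 + 6 = 13 ≤ 14, value 11 + 15 = 26.
Best is crate F and crate E with total value 30.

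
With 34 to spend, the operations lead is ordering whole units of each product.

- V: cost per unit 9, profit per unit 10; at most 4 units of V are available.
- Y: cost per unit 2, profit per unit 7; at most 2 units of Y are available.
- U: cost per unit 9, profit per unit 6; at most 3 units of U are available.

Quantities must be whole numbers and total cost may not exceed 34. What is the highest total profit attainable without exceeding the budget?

44

Take 3×V and 2×Y: cost 31 ≤ 34, profit 3·10 + 2·7 = 44.
Y has the best ratio (7/2) and is taken to its limit of 2; remaining capacity is filled optimally with the others.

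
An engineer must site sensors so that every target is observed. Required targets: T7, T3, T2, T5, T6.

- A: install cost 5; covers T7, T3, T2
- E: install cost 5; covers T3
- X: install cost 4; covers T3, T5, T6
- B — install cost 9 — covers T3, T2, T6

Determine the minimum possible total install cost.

9

This is an integer covering problem.
Choose A and X: together they cover T7, T3, T2, T5, T6 — every target.
Total install cost: 5 + 4 = 9.
No cover costs less than 9.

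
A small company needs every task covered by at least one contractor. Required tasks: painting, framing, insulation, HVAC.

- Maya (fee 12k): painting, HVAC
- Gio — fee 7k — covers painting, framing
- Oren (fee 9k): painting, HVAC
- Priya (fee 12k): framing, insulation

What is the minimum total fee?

The greedy cost-per-new-task heuristic would pick Gio, Oren, and Priya for 28, but a cheaper cover exists.
Choose Oren and Priya: together they cover painting, framing, insulation, HVAC — every task.
Total fee: 9 + 12 = 21.
No cover costs less than 21.

21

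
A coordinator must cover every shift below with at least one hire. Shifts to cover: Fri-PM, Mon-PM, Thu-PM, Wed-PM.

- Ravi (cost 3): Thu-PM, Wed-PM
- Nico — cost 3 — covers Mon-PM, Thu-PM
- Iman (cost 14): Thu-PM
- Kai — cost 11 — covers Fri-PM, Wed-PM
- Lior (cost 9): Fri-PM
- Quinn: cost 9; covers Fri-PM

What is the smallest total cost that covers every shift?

The greedy cost-per-new-shift heuristic would pick Ravi, Nico, and Lior for 15, but a cheaper cover exists.
Choose Nico and Kai: together they cover Fri-PM, Mon-PM, Thu-PM, Wed-PM — every shift.
Total cost: 3 + 11 = 14.
No cover costs less than 14.

14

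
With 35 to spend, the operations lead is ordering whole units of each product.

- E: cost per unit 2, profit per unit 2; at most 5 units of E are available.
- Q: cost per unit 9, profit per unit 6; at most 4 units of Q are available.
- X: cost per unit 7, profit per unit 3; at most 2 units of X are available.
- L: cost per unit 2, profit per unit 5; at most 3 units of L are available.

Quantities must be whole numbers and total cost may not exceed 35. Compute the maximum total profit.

37

Take 5×E, 2×Q, and 3×L: cost 34 ≤ 35, profit 5·2 + 2·6 + 3·5 = 37.
L has the best ratio (5/2) and is taken to its limit of 3; remaining capacity is filled optimally with the others.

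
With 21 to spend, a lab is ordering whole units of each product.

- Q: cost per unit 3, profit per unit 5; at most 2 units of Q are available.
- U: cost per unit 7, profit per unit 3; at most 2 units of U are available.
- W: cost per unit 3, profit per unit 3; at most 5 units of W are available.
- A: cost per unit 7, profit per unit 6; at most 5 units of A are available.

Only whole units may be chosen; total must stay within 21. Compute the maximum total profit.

Q has the best ratio (5/3); taking only Q gives at most 2×5 = 10 (stopped by the supply cap of 2).
Mixing does better — 2×Q and 5×W: cost 21 ≤ 21, profit 2·5 + 5·3 = 25.

25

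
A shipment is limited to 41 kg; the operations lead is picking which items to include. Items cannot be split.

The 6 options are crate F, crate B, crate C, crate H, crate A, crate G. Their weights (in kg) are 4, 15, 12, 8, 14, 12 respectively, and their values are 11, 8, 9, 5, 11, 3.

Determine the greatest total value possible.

Take crate F, crate C, crate H, and crate A: weight 4 + 12 + 8 + 14 = 38 ≤ 41, value 11 + 9 + 5 + 11 = 36.
No other feasible combination does better.

36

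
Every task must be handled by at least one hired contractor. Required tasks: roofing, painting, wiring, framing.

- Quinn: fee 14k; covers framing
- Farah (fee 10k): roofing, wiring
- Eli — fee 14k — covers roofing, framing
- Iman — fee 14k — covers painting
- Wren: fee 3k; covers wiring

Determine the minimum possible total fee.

31

Choose Eli, Iman, and Wren: together they cover roofing, painting, wiring, framing — every task.
Total fee: 14 + 14 + 3 = 31.
No cover costs less than 31.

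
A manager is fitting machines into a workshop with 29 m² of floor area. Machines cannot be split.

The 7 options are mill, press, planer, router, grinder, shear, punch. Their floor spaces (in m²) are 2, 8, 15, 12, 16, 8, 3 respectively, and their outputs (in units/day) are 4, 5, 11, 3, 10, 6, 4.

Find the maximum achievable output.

25

This is an integer program with binary decision variables.
mill + planer + shear + punch: floor space 2 + 15 + 8 + 3 = 28 ≤ 29, output 4 + 11 + 6 + 4 = 25.
mill + grinder + shear + punch: floor space 2 + 16 + 8 + 3 = 29 ≤ 29, output 4 + 10 + 6 + 4 = 24.
mill + press + planer + punch: floor space 2 + 8 + 15 + 3 = 28 ≤ 29, output 4 + 5 + 11 + 4 = 24.
Best is mill, planer, shear, and punch with total output 25.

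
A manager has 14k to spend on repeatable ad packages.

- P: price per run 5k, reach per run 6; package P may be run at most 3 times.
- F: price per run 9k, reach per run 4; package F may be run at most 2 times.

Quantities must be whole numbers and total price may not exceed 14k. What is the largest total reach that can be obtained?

Take 2×P: price 10 ≤ 14, reach 2·6 = 12.
No other integer combination yields more.

12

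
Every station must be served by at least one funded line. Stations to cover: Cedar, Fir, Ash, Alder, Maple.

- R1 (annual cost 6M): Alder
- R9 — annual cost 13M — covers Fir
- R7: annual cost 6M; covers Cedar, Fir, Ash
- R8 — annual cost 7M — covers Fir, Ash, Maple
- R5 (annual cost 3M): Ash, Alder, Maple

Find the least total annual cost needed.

9

This is an integer covering problem.
Choose R7 and R5: together they cover Cedar, Fir, Ash, Alder, Maple — every station.
Total annual cost: 6 + 3 = 9.
No cover costs less than 9.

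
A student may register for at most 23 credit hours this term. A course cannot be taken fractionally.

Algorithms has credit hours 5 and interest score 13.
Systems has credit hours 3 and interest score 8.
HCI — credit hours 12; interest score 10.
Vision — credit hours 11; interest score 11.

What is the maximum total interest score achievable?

32

Allowing fractional choices, the relaxed optimum would be about 35.3, but courses are indivisible.
Algorithms + Systems + HCI: credit hours 5 + 3 + 12 = 20 ≤ 23, interest score 13 + 8 + 10 = 31.
Algorithms + Vision: credit hours 5 + 11 = 16 ≤ 23, interest score 13 + 11 = 24.
Algorithms + Systems + Vision: credit hours 5 + 3 + 11 = 19 ≤ 23, interest score 13 + 8 + 11 = 32.
Best is Algorithms, Systems, and Vision with total interest score 32.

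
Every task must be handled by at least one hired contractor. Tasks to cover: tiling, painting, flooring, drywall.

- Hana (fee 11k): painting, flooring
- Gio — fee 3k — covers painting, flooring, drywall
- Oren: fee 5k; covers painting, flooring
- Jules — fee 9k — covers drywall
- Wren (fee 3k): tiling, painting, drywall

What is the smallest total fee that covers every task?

Choose Gio and Wren: together they cover tiling, painting, flooring, drywall — every task.
Total fee: 3 + 3 = 6.
No cover costs less than 6.

6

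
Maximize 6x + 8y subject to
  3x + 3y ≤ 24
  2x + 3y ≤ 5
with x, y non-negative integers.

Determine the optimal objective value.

14

The continuous relaxation peaks at (2.5, 0) with value 15.00; rounding to a feasible lattice point costs some objective.
(x,y)=(1,1): 3·1+3·1=6≤24, 2·1+3·1=5≤5, objective 14.
(x,y)=(2,0): 3·2+3·0=6≤24, 2·2+3·0=4≤5, objective 12.
(x,y)=(0,1): 3·0+3·1=3≤24, 2·0+3·1=3≤5, objective 8.
The best lattice point is (1,1), giving 14.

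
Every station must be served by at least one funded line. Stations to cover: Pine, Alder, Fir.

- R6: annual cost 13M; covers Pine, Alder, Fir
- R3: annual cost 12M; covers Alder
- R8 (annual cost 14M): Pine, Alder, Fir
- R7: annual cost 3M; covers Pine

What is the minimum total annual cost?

R6 alone covers Pine, Alder, Fir — every station.
Total annual cost: 13.

13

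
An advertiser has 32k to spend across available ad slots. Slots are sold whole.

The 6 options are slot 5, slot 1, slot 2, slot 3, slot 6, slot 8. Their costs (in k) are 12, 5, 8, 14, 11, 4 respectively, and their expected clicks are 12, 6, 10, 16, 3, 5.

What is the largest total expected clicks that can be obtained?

37

This is a 0-1 knapsack instance.
Allowing fractional choices, the relaxed optimum would be about 38.0, but ad slots are indivisible.
slot 1 + slot 2 + slot 3 + slot 8: cost 5 + 8 + 14 + 4 = 31 ≤ 32, expected clicks 6 + 10 + 16 + 5 = 37.
slot 5 + slot 1 + slot 3: cost 12 + 5 + 14 = 31 ≤ 32, expected clicks 12 + 6 + 16 = 34.
Best is slot 1, slot 2, slot 3, and slot 8 with total expected clicks 37.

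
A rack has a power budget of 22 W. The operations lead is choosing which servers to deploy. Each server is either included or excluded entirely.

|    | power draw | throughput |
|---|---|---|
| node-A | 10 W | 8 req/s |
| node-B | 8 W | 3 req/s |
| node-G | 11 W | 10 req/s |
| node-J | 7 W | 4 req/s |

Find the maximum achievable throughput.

This is a 0-1 knapsack instance.
Allowing fractional choices, the relaxed optimum would be about 18.6, but servers are indivisible.
node-B + node-G: power draw 8 + 11 = 19 ≤ 22, throughput 3 + 10 = 13.
node-G + node-J: power draw 11 + 7 = 18 ≤ 22, throughput 10 + 4 = 14.
node-A + node-G: power draw 10 + 11 = 21 ≤ 22, throughput 8 + 10 = 18.
Best is node-A and node-G with total throughput 18.

18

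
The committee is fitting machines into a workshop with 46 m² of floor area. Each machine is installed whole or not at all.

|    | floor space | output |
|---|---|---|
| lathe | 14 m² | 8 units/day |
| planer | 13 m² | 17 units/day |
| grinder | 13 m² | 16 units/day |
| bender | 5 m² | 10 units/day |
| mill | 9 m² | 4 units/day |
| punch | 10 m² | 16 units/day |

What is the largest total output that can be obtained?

planer + grinder + mill + punch: floor space 13 + 13 + 9 + 10 = 45 ≤ 46, output 17 + 16 + 4 + 16 = 53.
lathe + planer + bender + punch: floor space 14 + 13 + 5 + 10 = 42 ≤ 46, output 8 + 17 + 10 + 16 = 51.
planer + grinder + bender + punch: floor space 13 + 13 + 5 + 10 = 41 ≤ 46, output 17 + 16 + 10 + 16 = 59.
Best is planer, grinder, bender, and punch with total output 59.

59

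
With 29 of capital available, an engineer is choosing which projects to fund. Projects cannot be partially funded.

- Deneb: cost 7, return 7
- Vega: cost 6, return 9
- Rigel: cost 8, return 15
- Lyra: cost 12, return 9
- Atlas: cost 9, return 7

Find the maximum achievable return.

33

Allowing fractional choices, the relaxed optimum would be about 37.2, but projects are indivisible.
Deneb + Vega + Rigel: cost 7 + 6 + 8 = 21 ≤ 29, return 7 + 9 + 15 = 31.
Vega + Rigel + Lyra: cost 6 + 8 + 12 = 26 ≤ 29, return 9 + 15 + 9 = 33.
Best is Vega, Rigel, and Lyra with total return 33.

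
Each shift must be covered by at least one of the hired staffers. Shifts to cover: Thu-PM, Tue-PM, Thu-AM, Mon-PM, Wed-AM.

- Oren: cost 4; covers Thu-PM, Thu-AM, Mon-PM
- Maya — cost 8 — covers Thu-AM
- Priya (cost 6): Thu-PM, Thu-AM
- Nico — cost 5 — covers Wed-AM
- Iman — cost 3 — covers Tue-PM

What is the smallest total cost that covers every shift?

12

This is a weighted set-cover instance.
Choose Oren, Nico, and Iman: together they cover Thu-PM, Tue-PM, Thu-AM, Mon-PM, Wed-AM — every shift.
Total cost: 4 + 5 + 3 = 12.
No cover costs less than 12.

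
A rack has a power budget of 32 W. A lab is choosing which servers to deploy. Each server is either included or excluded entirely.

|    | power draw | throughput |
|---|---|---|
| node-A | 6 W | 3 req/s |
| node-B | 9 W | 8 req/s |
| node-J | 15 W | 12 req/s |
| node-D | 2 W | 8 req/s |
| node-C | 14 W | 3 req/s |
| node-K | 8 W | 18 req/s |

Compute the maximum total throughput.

41

Allowing fractional choices, the relaxed optimum would be about 44.4, but servers are indivisible.
node-J + node-D + node-K: power draw 15 + 2 + 8 = 25 ≤ 32, throughput 12 + 8 + 18 = 38.
node-A + node-J + node-D + node-K: power draw 6 + 15 + 2 + 8 = 31 ≤ 32, throughput 3 + 12 + 8 + 18 = 41.
Best is node-A, node-J, node-D, and node-K with total throughput 41.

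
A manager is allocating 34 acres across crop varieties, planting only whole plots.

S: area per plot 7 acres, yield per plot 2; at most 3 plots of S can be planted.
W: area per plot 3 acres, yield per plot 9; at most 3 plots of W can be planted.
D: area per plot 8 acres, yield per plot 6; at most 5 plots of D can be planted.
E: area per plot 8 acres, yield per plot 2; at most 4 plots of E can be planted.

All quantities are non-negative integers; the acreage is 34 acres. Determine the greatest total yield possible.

3×W, 2×D, and 1×E: area 33 ≤ 34, yield 3·9 + 2·6 + 1·2 = 41.
3×W and 3×D: area 33 ≤ 34, yield 3·9 + 3·6 = 45.
Best is 45.

45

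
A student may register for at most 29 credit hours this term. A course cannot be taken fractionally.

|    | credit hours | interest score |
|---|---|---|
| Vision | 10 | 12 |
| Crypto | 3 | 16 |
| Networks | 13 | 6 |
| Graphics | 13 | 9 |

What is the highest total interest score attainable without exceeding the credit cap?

37

Vision + Crypto + Networks: credit hours 10 + 3 + 13 = 26 ≤ 29, interest score 12 + 16 + 6 = 34.
Vision + Crypto + Graphics: credit hours 10 + 3 + 13 = 26 ≤ 29, interest score 12 + 16 + 9 = 37.
Crypto + Networks + Graphics: credit hours 3 + 13 + 13 = 29 ≤ 29, interest score 16 + 6 + 9 = 31.
Best is Vision, Crypto, and Graphics with total interest score 37.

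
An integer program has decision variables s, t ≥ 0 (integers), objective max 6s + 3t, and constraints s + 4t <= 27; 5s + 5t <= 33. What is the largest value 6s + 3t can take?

36

(s,t)=(6,0): 1·6+4·0=6≤27, 5·6+5·0=30≤33, objective 36.
(s,t)=(5,1): 1·5+4·1=9≤27, 5·5+5·1=30≤33, objective 33.
Maximum is 36 at (s,t)=(6,0).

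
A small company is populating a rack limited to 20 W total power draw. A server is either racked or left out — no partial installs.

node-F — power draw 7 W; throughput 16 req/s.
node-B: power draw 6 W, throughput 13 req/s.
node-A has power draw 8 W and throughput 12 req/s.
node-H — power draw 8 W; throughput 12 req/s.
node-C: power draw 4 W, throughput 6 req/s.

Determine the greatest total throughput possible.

35

Allowing fractional choices, the relaxed optimum would be about 39.5, but servers are indivisible.
node-F + node-B + node-C: power draw 7 + 6 + 4 = 17 ≤ 20, throughput 16 + 13 + 6 = 35.
node-F + node-H + node-C: power draw 7 + 8 + 4 = 19 ≤ 20, throughput 16 + 12 + 6 = 34.
node-F + node-A + node-C: power draw 7 + 8 + 4 = 19 ≤ 20, throughput 16 + 12 + 6 = 34.
Best is node-F, node-B, and node-C with total throughput 35.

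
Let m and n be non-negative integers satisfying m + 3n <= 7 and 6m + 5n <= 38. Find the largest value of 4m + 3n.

24

The continuous relaxation peaks at (6.33, 0) with value 25.33; rounding to a feasible lattice point costs some objective.
(m,n)=(6,0): 1·6+3·0=6≤7, 6·6+5·0=36≤38, objective 24.
(m,n)=(5,0): 1·5+3·0=5≤7, 6·5+5·0=30≤38, objective 20.
Maximum is 24 at (m,n)=(6,0).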